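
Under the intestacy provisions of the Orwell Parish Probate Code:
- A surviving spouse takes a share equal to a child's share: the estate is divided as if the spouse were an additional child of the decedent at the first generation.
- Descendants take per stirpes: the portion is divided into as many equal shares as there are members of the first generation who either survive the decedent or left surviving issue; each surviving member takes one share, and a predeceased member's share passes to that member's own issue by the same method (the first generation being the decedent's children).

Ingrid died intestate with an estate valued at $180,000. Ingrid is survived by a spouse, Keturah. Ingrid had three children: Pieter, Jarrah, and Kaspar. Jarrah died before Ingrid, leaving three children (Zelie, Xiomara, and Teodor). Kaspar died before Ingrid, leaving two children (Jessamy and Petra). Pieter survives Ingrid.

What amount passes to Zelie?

The spouse counts as an additional share at the children's level, so there are 4 primary shares of $45,000. Keturah takes one such share ($45,000).
The children's combined portion ($135,000) is divided into 3 shares of $45,000: Pieter takes $45,000; Jarrah's $45,000 share passes to Jarrah's issue; Kaspar's $45,000 share passes to Kaspar's issue.
Jarrah's share ($45,000) is divided into 3 shares of $15,000: Zelie, Xiomara, and Teodor each take $15,000.
Kaspar's share ($45,000) is divided into 2 shares of $22,500: Jessamy and Petra each take $22,500.

Zelie receives $15,000.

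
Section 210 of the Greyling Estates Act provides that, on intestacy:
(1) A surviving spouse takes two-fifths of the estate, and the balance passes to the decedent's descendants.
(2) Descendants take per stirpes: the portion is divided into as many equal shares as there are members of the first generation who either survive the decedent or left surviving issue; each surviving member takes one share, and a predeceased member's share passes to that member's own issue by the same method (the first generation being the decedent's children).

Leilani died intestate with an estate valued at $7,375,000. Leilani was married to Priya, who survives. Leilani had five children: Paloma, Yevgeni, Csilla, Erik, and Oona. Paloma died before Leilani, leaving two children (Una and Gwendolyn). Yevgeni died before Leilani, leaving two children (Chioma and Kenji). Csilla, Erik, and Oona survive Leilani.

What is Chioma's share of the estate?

Chioma receives $442,500.

Priya takes two-fifths of $7,375,000 = $2,950,000. The remaining $4,425,000 passes to the descendants.
The descendants' portion ($4,425,000) is divided into 5 shares of $885,000: Csilla, Erik, and Oona each take $885,000; Paloma's $885,000 share passes to Paloma's issue; Yevgeni's $885,000 share passes to Yevgeni's issue.
Paloma's share ($885,000) is divided into 2 shares of $442,500: Una and Gwendolyn each take $442,500.
Yevgeni's share ($885,000) is divided into 2 shares of $442,500: Chioma and Kenji each take $442,500.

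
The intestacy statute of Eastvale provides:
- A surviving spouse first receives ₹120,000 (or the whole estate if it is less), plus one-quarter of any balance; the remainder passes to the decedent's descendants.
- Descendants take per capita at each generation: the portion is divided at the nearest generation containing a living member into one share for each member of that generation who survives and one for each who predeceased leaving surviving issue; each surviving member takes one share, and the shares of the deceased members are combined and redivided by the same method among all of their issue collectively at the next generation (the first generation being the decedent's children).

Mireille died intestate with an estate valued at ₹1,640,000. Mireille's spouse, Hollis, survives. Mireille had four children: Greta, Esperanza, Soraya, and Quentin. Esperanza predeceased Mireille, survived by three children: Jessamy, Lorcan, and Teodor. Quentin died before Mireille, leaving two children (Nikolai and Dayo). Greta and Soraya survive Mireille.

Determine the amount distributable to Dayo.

Dayo receives ₹114,000.

Hollis first takes ₹120,000, leaving a balance of ₹1,520,000. Hollis then takes one-quarter of the balance (₹380,000), for a total of ₹500,000. The remaining ₹1,140,000 passes to the descendants.
The descendants' portion (₹1,140,000) is divided at the children's generation into 4 shares of ₹285,000. Greta and Soraya each take ₹285,000. The 2 shares of the deceased (Esperanza and Quentin) are combined into a pool of ₹570,000.
That pool (₹570,000) is divided at the grandchildren's generation equally among Jessamy, Lorcan, Teodor, Nikolai, and Dayo: ₹114,000 each.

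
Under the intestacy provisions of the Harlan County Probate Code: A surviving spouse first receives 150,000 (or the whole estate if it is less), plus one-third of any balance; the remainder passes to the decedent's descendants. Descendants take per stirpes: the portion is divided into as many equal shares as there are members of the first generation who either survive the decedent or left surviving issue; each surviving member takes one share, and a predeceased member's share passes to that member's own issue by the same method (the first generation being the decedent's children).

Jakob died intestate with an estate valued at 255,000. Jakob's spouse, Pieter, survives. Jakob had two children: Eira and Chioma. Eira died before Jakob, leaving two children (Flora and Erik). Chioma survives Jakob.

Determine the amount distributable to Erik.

Erik receives 17,500.

Pieter first takes 150,000, leaving a balance of 105,000. Pieter then takes one-third of the balance (35,000), for a total of 185,000. The remaining 70,000 passes to the descendants.
The descendants' portion (70,000) is divided into 2 shares of 35,000: Chioma takes 35,000; Eira's 35,000 share passes to Eira's issue.
Eira's share (35,000) is divided into 2 shares of 17,500: Flora and Erik each take 17,500.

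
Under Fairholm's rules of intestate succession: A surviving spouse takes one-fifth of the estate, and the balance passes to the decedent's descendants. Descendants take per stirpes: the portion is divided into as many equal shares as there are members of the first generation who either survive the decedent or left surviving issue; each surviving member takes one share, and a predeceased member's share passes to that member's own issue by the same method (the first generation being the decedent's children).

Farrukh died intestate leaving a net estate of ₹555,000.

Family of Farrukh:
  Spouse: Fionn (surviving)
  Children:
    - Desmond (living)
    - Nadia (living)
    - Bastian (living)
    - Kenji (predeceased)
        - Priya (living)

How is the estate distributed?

Fionn takes one-fifth of ₹555,000 = ₹111,000. The remaining ₹444,000 passes to the descendants.
The descendants' portion (₹444,000) is divided into 4 shares of ₹111,000: Desmond, Nadia, and Bastian each take ₹111,000; Kenji's ₹111,000 share passes to Kenji's issue.
Kenji's share (₹111,000) passes entirely to Priya.

Fionn: ₹111,000; Desmond: ₹111,000; Nadia: ₹111,000; Bastian: ₹111,000; Priya: ₹111,000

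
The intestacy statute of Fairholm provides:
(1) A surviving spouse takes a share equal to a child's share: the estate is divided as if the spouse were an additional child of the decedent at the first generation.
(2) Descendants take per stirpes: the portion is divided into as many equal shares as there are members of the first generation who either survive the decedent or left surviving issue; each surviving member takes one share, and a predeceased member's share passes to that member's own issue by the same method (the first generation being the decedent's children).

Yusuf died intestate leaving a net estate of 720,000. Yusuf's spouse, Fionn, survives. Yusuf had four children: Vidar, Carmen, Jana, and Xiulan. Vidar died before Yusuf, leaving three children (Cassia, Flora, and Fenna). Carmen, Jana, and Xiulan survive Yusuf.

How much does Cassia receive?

Cassia receives 48,000.

The spouse counts as an additional share at the children's level, so there are 5 primary shares of 144,000. Fionn takes one such share (144,000).
The children's combined portion (576,000) is divided into 4 shares of 144,000: Carmen, Jana, and Xiulan each take 144,000; Vidar's 144,000 share passes to Vidar's issue.
Vidar's share (144,000) is divided into 3 shares of 48,000: Cassia, Flora, and Fenna each take 48,000.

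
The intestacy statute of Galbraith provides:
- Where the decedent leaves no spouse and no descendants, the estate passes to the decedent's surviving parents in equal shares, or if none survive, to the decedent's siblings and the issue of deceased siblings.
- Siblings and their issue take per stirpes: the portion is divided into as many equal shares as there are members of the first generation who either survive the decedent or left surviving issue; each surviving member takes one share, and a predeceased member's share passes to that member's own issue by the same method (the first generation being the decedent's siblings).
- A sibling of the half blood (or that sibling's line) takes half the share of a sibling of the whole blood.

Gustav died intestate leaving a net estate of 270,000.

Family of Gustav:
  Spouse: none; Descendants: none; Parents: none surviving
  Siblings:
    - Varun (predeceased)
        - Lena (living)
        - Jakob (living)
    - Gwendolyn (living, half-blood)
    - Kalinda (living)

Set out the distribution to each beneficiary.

The entire 270,000 passes to the siblings and their issue.
Counting each half-blood sibling's line as half a unit, there are 5/2 units in 270,000, so one unit is 108,000. Whole-blood lines (Varun and Kalinda) take 108,000 each; half-blood lines (Gwendolyn) take 54,000 each.
Varun's share (108,000) is divided into 2 shares of 54,000: Lena and Jakob each take 54,000.

Lena: 54,000; Jakob: 54,000; Gwendolyn: 54,000; Kalinda: 108,000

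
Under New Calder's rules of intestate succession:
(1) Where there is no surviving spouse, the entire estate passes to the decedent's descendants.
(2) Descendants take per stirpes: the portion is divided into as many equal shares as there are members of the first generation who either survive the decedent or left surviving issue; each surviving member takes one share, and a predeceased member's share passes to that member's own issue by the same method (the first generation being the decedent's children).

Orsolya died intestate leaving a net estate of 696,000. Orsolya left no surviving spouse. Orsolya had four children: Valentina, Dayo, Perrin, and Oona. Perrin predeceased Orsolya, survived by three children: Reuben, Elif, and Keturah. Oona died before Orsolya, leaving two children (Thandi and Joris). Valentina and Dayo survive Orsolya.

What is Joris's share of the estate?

The entire 696,000 passes to the descendants.
That amount (696,000) is divided into 4 shares of 174,000: Valentina and Dayo each take 174,000; Perrin's 174,000 share passes to Perrin's issue; Oona's 174,000 share passes to Oona's issue.
Perrin's share (174,000) is divided into 3 shares of 58,000: Reuben, Elif, and Keturah each take 58,000.
Oona's share (174,000) is divided into 2 shares of 87,000: Thandi and Joris each take 87,000.

Joris receives 87,000.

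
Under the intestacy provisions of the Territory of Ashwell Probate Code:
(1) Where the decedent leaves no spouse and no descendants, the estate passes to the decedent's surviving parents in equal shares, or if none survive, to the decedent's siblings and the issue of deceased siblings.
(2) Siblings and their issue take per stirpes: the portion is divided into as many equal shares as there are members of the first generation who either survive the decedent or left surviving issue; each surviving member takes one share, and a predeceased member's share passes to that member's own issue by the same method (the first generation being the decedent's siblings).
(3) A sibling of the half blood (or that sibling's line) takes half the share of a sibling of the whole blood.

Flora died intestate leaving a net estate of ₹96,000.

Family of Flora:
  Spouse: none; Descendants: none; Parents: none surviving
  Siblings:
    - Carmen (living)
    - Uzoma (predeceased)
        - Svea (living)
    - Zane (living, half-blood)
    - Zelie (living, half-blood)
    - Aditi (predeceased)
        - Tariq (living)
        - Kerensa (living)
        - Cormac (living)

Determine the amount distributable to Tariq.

Tariq receives ₹8,000.

The entire ₹96,000 passes to the siblings and their issue.
Counting each half-blood sibling's line as half a unit, there are 4 units in ₹96,000, so one unit is ₹24,000. Whole-blood lines (Carmen, Uzoma, and Aditi) take ₹24,000 each; half-blood lines (Zane and Zelie) take ₹12,000 each.
Uzoma's share (₹24,000) passes entirely to Svea.
Aditi's share (₹24,000) is divided into 3 shares of ₹8,000: Tariq, Kerensa, and Cormac each take ₹8,000.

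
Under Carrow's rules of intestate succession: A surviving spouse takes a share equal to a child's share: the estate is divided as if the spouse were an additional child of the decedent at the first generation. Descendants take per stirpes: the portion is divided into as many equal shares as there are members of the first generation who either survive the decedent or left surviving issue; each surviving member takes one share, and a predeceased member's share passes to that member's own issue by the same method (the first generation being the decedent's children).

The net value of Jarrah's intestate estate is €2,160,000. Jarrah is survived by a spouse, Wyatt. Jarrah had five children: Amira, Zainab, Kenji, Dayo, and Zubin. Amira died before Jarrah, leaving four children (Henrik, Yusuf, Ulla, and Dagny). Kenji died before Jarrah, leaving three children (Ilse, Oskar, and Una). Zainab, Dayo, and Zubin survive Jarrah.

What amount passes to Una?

The spouse counts as an additional share at the children's level, so there are 6 primary shares of €360,000. Wyatt takes one such share (€360,000).
The children's combined portion (€1,800,000) is divided into 5 shares of €360,000: Zainab, Dayo, and Zubin each take €360,000; Amira's €360,000 share passes to Amira's issue; Kenji's €360,000 share passes to Kenji's issue.
Amira's share (€360,000) is divided into 4 shares of €90,000: Henrik, Yusuf, Ulla, and Dagny each take €90,000.
Kenji's share (€360,000) is divided into 3 shares of €120,000: Ilse, Oskar, and Una each take €120,000.

Una receives €120,000.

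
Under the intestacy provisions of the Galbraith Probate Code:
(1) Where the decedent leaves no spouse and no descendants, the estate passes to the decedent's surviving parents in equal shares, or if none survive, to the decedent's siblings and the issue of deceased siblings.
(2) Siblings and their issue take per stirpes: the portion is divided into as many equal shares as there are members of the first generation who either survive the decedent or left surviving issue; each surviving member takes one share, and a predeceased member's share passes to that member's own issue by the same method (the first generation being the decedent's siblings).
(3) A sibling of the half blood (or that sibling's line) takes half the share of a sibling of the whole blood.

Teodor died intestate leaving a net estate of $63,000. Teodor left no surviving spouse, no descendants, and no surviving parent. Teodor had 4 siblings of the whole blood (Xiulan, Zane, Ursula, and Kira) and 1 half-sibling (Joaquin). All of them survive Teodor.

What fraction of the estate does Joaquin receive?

The entire $63,000 passes to the siblings and their issue.
Counting each half-blood sibling's line as half a unit, there are 9/2 units in $63,000, so one unit is $14,000. Whole-blood lines (Xiulan, Zane, Ursula, and Kira) take $14,000 each; half-blood lines (Joaquin) take $7,000 each.

Joaquin receives 1/9 of the estate.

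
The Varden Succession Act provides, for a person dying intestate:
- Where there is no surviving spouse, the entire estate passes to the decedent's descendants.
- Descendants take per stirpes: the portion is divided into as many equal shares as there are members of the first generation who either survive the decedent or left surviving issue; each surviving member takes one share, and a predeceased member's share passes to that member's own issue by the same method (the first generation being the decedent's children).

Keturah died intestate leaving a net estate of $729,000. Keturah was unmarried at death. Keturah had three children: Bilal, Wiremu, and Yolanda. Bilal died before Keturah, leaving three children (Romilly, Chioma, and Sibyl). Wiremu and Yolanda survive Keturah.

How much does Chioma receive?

The entire $729,000 passes to the descendants.
That amount ($729,000) is divided into 3 shares of $243,000: Wiremu and Yolanda each take $243,000; Bilal's $243,000 share passes to Bilal's issue.
Bilal's share ($243,000) is divided into 3 shares of $81,000: Romilly, Chioma, and Sibyl each take $81,000.

Chioma receives $81,000.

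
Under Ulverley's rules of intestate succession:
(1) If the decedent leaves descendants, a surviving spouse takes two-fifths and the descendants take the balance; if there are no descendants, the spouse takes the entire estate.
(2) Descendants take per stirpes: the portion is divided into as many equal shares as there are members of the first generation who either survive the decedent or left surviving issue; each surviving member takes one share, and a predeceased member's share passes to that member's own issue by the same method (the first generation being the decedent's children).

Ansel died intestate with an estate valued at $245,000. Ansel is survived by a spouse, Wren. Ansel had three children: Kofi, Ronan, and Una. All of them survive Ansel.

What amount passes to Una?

Una receives $49,000.

Wren takes two-fifths of $245,000 = $98,000. The remaining $147,000 passes to the descendants.
The descendants' portion ($147,000) is divided into 3 shares of $49,000: Kofi, Ronan, and Una each take $49,000.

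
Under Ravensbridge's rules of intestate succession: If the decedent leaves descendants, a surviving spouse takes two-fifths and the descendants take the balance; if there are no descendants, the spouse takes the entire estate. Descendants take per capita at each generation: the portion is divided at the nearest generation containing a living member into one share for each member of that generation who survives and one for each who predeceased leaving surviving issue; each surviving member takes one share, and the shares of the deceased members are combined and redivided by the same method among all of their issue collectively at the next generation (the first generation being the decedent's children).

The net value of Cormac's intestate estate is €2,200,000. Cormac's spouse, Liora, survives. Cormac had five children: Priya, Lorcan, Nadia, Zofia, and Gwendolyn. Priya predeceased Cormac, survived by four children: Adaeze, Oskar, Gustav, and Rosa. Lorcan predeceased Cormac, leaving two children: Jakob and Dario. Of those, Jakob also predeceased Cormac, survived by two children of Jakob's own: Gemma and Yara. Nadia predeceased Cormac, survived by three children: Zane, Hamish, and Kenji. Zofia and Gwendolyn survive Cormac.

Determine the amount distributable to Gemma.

Gemma receives €44,000.

Liora takes two-fifths of €2,200,000 = €880,000. The remaining €1,320,000 passes to the descendants.
The descendants' portion (€1,320,000) is divided at the children's generation into 5 shares of €264,000. Zofia and Gwendolyn each take €264,000. The 3 shares of the deceased (Priya, Lorcan, and Nadia) are combined into a pool of €792,000.
That pool (€792,000) is divided at the grandchildren's generation into 9 shares of €88,000. Adaeze, Oskar, Gustav, Rosa, Dario, Zane, Hamish, and Kenji each take €88,000. The remaining share for the deceased Jakob (€88,000) is carried to the next generation.
That pool (€88,000) is divided at the great-grandchildren's generation equally among Gemma and Yara: €44,000 each.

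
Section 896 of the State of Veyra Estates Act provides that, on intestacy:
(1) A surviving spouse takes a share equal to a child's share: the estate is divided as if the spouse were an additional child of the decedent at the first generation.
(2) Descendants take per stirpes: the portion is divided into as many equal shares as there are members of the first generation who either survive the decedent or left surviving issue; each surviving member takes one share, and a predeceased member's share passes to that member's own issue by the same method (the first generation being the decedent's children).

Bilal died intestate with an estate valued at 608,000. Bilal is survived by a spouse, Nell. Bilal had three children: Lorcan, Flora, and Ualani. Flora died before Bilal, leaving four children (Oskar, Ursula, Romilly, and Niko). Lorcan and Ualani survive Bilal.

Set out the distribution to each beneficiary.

The spouse counts as an additional share at the children's level, so there are 4 primary shares of 152,000. Nell takes one such share (152,000).
The children's combined portion (456,000) is divided into 3 shares of 152,000: Lorcan and Ualani each take 152,000; Flora's 152,000 share passes to Flora's issue.
Flora's share (152,000) is divided into 4 shares of 38,000: Oskar, Ursula, Romilly, and Niko each take 38,000.

Nell: 152,000; Lorcan: 152,000; Oskar: 38,000; Ursula: 38,000; Romilly: 38,000; Niko: 38,000; Ualani: 152,000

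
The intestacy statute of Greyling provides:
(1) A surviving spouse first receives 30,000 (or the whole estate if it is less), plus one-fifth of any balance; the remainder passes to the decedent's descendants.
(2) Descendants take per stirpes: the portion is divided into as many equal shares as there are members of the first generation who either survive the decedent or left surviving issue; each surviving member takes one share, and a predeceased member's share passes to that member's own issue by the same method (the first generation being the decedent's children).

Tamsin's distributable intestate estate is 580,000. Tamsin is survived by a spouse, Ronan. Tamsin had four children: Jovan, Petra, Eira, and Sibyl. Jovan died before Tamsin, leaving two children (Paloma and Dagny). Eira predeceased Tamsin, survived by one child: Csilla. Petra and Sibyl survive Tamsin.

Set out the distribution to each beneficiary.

Ronan first takes 30,000, leaving a balance of 550,000. Ronan then takes one-fifth of the balance (110,000), for a total of 140,000. The remaining 440,000 passes to the descendants.
The descendants' portion (440,000) is divided into 4 shares of 110,000: Petra and Sibyl each take 110,000; Jovan's 110,000 share passes to Jovan's issue; Eira's 110,000 share passes to Eira's issue.
Jovan's share (110,000) is divided into 2 shares of 55,000: Paloma and Dagny each take 55,000.
Eira's share (110,000) passes entirely to Csilla.

Ronan: 140,000; Paloma: 55,000; Dagny: 55,000; Petra: 110,000; Csilla: 110,000; Sibyl: 110,000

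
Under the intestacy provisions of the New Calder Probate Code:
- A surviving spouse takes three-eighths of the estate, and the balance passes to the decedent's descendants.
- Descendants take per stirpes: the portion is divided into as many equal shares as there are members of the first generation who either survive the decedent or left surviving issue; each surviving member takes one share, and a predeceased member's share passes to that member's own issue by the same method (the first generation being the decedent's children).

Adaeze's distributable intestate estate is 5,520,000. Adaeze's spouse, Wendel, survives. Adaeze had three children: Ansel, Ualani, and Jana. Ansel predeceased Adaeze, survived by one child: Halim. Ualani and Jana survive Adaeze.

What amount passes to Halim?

Halim receives 1,150,000.

Wendel takes three-eighths of 5,520,000 = 2,070,000. The remaining 3,450,000 passes to the descendants.
The descendants' portion (3,450,000) is divided into 3 shares of 1,150,000: Ualani and Jana each take 1,150,000; Ansel's 1,150,000 share passes to Ansel's issue.
Ansel's share (1,150,000) passes entirely to Halim.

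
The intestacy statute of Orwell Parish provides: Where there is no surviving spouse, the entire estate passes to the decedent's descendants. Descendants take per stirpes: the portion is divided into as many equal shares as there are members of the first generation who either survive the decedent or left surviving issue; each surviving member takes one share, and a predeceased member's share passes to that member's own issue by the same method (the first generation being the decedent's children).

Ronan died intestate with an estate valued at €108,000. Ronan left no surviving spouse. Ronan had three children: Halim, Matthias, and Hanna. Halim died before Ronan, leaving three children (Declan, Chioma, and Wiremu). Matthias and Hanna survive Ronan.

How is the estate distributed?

Declan: €12,000; Chioma: €12,000; Wiremu: €12,000; Matthias: €36,000; Hanna: €36,000

The entire €108,000 passes to the descendants.
That amount (€108,000) is divided into 3 shares of €36,000: Matthias and Hanna each take €36,000; Halim's €36,000 share passes to Halim's issue.
Halim's share (€36,000) is divided into 3 shares of €12,000: Declan, Chioma, and Wiremu each take €12,000.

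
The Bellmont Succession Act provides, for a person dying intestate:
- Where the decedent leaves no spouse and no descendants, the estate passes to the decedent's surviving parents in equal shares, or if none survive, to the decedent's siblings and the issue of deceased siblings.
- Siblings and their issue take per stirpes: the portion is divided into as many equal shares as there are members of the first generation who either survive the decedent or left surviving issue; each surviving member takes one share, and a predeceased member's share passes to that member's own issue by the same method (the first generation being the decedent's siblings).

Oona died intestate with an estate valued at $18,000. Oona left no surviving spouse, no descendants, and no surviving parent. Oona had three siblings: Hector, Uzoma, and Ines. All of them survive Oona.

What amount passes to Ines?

The entire $18,000 passes to the siblings and their issue.
That amount ($18,000) is divided into 3 shares of $6,000: Hector, Uzoma, and Ines each take $6,000.

Ines receives $6,000.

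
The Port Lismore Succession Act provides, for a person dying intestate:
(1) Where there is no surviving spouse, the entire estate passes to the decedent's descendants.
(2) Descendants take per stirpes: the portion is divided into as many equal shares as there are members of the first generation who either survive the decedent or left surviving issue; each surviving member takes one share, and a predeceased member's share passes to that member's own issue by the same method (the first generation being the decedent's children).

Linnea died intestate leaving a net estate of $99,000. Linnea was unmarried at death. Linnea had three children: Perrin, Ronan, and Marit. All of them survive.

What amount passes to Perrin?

Perrin receives $33,000.

The entire $99,000 passes to the descendants.
That amount ($99,000) is divided into 3 shares of $33,000: Perrin, Ronan, and Marit each take $33,000.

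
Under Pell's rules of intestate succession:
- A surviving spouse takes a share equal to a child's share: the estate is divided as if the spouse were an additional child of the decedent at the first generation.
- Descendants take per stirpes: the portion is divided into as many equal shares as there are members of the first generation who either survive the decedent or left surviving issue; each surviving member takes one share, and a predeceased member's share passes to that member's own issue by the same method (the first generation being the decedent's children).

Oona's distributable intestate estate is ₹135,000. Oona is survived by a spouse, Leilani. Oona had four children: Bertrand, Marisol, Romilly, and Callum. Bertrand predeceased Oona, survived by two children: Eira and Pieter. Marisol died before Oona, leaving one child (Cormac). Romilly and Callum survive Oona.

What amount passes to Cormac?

Cormac receives ₹27,000.

The spouse counts as an additional share at the children's level, so there are 5 primary shares of ₹27,000. Leilani takes one such share (₹27,000).
The children's combined portion (₹108,000) is divided into 4 shares of ₹27,000: Romilly and Callum each take ₹27,000; Bertrand's ₹27,000 share passes to Bertrand's issue; Marisol's ₹27,000 share passes to Marisol's issue.
Bertrand's share (₹27,000) is divided into 2 shares of ₹13,500: Eira and Pieter each take ₹13,500.
Marisol's share (₹27,000) passes entirely to Cormac.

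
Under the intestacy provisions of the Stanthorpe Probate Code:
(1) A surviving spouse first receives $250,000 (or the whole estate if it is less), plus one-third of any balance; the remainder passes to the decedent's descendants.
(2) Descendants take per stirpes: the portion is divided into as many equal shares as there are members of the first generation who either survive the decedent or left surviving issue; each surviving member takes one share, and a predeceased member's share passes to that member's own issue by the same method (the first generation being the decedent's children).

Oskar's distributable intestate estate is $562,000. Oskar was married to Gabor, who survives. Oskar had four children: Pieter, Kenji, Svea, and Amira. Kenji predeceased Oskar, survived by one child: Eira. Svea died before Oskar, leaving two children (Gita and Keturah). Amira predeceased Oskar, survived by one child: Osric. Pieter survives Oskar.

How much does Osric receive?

Gabor first takes $250,000, leaving a balance of $312,000. Gabor then takes one-third of the balance ($104,000), for a total of $354,000. The remaining $208,000 passes to the descendants.
The descendants' portion ($208,000) is divided into 4 shares of $52,000: Pieter takes $52,000; Kenji's $52,000 share passes to Kenji's issue; Svea's $52,000 share passes to Svea's issue; Amira's $52,000 share passes to Amira's issue.
Kenji's share ($52,000) passes entirely to Eira.
Svea's share ($52,000) is divided into 2 shares of $26,000: Gita and Keturah each take $26,000.
Amira's share ($52,000) passes entirely to Osric.

Osric receives $52,000.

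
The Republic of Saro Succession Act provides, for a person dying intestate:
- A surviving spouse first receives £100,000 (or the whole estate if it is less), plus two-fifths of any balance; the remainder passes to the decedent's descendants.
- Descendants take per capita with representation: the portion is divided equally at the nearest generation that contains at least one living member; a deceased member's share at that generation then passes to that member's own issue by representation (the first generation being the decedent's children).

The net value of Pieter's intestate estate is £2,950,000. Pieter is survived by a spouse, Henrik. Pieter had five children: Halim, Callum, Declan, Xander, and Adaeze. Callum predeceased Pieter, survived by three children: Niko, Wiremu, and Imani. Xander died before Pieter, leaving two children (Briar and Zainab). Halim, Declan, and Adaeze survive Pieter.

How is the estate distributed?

Henrik first takes £100,000, leaving a balance of £2,850,000. Henrik then takes two-fifths of the balance (£1,140,000), for a total of £1,240,000. The remaining £1,710,000 passes to the descendants.
The descendants' portion (£1,710,000) is divided into 5 shares of £342,000: Halim, Declan, and Adaeze each take £342,000; Callum's £342,000 share passes to Callum's issue; Xander's £342,000 share passes to Xander's issue.
Callum's share (£342,000) is divided into 3 shares of £114,000: Niko, Wiremu, and Imani each take £114,000.
Xander's share (£342,000) is divided into 2 shares of £171,000: Briar and Zainab each take £171,000.

Henrik: £1,240,000; Halim: £342,000; Niko: £114,000; Wiremu: £114,000; Imani: £114,000; Declan: £342,000; Briar: £171,000; Zainab: £171,000; Adaeze: £342,000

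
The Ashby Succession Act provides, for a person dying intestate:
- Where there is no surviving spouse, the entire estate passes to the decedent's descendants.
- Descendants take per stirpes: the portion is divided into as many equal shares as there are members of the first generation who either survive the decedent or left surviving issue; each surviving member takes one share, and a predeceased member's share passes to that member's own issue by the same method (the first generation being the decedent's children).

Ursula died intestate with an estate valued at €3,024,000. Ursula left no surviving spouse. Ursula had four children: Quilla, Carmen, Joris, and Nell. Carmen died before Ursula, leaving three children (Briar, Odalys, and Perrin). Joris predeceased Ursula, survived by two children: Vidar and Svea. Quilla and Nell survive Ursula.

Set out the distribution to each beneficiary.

The entire €3,024,000 passes to the descendants.
That amount (€3,024,000) is divided into 4 shares of €756,000: Quilla and Nell each take €756,000; Carmen's €756,000 share passes to Carmen's issue; Joris's €756,000 share passes to Joris's issue.
Carmen's share (€756,000) is divided into 3 shares of €252,000: Briar, Odalys, and Perrin each take €252,000.
Joris's share (€756,000) is divided into 2 shares of €378,000: Vidar and Svea each take €378,000.

Quilla: €756,000; Briar: €252,000; Odalys: €252,000; Perrin: €252,000; Vidar: €378,000; Svea: €378,000; Nell: €756,000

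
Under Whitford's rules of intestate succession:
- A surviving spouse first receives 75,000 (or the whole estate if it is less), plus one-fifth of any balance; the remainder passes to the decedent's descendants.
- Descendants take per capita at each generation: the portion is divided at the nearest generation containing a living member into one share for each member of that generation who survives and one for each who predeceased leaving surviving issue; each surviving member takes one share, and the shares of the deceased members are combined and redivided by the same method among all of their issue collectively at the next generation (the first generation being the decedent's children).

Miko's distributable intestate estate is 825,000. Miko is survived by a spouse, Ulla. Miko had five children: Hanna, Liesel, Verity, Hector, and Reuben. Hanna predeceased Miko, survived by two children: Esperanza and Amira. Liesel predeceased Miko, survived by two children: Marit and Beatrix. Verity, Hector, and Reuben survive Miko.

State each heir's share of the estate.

Ulla first takes 75,000, leaving a balance of 750,000. Ulla then takes one-fifth of the balance (150,000), for a total of 225,000. The remaining 600,000 passes to the descendants.
The descendants' portion (600,000) is divided at the children's generation into 5 shares of 120,000. Verity, Hector, and Reuben each take 120,000. The 2 shares of the deceased (Hanna and Liesel) are combined into a pool of 240,000.
That pool (240,000) is divided at the grandchildren's generation equally among Esperanza, Amira, Marit, and Beatrix: 60,000 each.

Ulla: 225,000; Esperanza: 60,000; Amira: 60,000; Marit: 60,000; Beatrix: 60,000; Verity: 120,000; Hector: 120,000; Reuben: 120,000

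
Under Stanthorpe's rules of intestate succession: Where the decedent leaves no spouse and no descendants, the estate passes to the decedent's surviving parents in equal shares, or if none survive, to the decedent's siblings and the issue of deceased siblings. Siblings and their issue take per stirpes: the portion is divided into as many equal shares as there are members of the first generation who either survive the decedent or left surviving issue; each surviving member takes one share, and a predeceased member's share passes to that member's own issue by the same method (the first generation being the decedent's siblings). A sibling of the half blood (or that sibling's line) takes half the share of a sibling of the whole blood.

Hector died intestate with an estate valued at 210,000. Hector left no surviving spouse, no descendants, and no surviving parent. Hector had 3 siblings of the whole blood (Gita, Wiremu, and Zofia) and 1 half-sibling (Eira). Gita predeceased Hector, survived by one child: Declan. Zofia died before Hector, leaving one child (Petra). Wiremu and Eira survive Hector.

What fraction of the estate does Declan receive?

Declan receives 2/7 of the estate.

The entire 210,000 passes to the siblings and their issue.
Counting each half-blood sibling's line as half a unit, there are 7/2 units in 210,000, so one unit is 60,000. Whole-blood lines (Gita, Wiremu, and Zofia) take 60,000 each; half-blood lines (Eira) take 30,000 each.
Gita's share (60,000) passes entirely to Declan.
Zofia's share (60,000) passes entirely to Petra.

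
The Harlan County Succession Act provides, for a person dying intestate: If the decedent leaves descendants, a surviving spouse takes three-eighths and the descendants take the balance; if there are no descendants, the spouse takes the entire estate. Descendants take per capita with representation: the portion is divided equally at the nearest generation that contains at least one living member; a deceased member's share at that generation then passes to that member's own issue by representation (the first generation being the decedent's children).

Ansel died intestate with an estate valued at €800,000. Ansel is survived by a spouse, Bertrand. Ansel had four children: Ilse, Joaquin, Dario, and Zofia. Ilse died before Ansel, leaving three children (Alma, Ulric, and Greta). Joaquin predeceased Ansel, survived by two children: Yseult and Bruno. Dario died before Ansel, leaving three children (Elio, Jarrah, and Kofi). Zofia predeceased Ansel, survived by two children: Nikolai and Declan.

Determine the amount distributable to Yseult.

Bertrand takes three-eighths of €800,000 = €300,000. The remaining €500,000 passes to the descendants.
No child survives, so the initial division is made at the grandchildren's generation.
The descendants' portion (€500,000) is divided into 10 shares of €50,000: Alma, Ulric, Greta, Yseult, Bruno, Elio, Jarrah, Kofi, Nikolai, and Declan each take €50,000.

Yseult receives €50,000.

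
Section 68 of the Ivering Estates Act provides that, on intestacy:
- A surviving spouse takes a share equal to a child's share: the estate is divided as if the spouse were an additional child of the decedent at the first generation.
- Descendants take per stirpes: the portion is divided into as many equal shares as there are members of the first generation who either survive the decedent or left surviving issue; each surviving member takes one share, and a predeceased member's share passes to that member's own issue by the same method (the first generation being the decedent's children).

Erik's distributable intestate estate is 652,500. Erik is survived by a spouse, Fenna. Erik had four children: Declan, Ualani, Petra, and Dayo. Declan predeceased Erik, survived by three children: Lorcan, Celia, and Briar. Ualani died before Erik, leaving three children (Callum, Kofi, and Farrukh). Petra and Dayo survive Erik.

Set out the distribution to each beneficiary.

The spouse counts as an additional share at the children's level, so there are 5 primary shares of 130,500. Fenna takes one such share (130,500).
The children's combined portion (522,000) is divided into 4 shares of 130,500: Petra and Dayo each take 130,500; Declan's 130,500 share passes to Declan's issue; Ualani's 130,500 share passes to Ualani's issue.
Declan's share (130,500) is divided into 3 shares of 43,500: Lorcan, Celia, and Briar each take 43,500.
Ualani's share (130,500) is divided into 3 shares of 43,500: Callum, Kofi, and Farrukh each take 43,500.

Fenna: 130,500; Lorcan: 43,500; Celia: 43,500; Briar: 43,500; Callum: 43,500; Kofi: 43,500; Farrukh: 43,500; Petra: 130,500; Dayo: 130,500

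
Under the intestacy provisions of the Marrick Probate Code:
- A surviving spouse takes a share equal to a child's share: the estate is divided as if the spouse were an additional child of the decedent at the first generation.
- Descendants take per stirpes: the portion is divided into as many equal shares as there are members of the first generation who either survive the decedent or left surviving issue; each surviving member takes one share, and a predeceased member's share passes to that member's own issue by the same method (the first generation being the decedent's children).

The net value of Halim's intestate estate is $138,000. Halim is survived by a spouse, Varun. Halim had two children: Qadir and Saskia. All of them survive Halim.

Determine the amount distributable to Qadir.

Qadir receives $46,000.

The spouse counts as an additional share at the children's level, so there are 3 primary shares of $46,000. Varun takes one such share ($46,000).
The children's combined portion ($92,000) is divided into 2 shares of $46,000: Qadir and Saskia each take $46,000.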